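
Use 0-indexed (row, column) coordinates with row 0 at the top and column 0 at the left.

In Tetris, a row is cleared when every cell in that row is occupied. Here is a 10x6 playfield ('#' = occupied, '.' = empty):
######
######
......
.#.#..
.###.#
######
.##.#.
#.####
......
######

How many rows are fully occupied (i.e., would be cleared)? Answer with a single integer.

Check each row:
  row 0: 0 empty cells -> FULL (clear)
  row 1: 0 empty cells -> FULL (clear)
  row 2: 6 empty cells -> not full
  row 3: 4 empty cells -> not full
  row 4: 2 empty cells -> not full
  row 5: 0 empty cells -> FULL (clear)
  row 6: 3 empty cells -> not full
  row 7: 1 empty cell -> not full
  row 8: 6 empty cells -> not full
  row 9: 0 empty cells -> FULL (clear)
Total rows cleared: 4

Answer: 4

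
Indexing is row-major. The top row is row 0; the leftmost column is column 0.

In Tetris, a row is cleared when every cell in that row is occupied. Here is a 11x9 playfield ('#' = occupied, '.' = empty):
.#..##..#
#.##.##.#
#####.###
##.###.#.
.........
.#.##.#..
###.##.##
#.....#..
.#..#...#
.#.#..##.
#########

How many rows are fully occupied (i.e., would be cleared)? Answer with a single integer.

Answer: 1

Derivation:
Check each row:
  row 0: 5 empty cells -> not full
  row 1: 3 empty cells -> not full
  row 2: 1 empty cell -> not full
  row 3: 3 empty cells -> not full
  row 4: 9 empty cells -> not full
  row 5: 5 empty cells -> not full
  row 6: 2 empty cells -> not full
  row 7: 7 empty cells -> not full
  row 8: 6 empty cells -> not full
  row 9: 5 empty cells -> not full
  row 10: 0 empty cells -> FULL (clear)
Total rows cleared: 1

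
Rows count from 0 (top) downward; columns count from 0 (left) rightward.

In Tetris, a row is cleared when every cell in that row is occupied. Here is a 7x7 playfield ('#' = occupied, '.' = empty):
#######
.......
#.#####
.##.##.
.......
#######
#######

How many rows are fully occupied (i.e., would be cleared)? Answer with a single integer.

Answer: 3

Derivation:
Check each row:
  row 0: 0 empty cells -> FULL (clear)
  row 1: 7 empty cells -> not full
  row 2: 1 empty cell -> not full
  row 3: 3 empty cells -> not full
  row 4: 7 empty cells -> not full
  row 5: 0 empty cells -> FULL (clear)
  row 6: 0 empty cells -> FULL (clear)
Total rows cleared: 3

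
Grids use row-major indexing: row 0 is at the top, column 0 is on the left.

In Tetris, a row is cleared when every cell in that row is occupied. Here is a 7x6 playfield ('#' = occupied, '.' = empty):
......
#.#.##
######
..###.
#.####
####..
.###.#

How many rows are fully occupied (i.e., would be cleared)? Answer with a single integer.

Check each row:
  row 0: 6 empty cells -> not full
  row 1: 2 empty cells -> not full
  row 2: 0 empty cells -> FULL (clear)
  row 3: 3 empty cells -> not full
  row 4: 1 empty cell -> not full
  row 5: 2 empty cells -> not full
  row 6: 2 empty cells -> not full
Total rows cleared: 1

Answer: 1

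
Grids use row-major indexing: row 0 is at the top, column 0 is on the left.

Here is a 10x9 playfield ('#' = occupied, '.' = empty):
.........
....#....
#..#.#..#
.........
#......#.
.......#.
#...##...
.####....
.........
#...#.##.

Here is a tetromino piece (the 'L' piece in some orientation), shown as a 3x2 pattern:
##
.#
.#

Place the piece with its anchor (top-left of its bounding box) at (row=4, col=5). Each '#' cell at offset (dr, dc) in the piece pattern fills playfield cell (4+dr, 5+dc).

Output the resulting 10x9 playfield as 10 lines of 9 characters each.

Answer: .........
....#....
#..#.#..#
.........
#....###.
......##.
#...###..
.####....
.........
#...#.##.

Derivation:
Fill (4+0,5+0) = (4,5)
Fill (4+0,5+1) = (4,6)
Fill (4+1,5+1) = (5,6)
Fill (4+2,5+1) = (6,6)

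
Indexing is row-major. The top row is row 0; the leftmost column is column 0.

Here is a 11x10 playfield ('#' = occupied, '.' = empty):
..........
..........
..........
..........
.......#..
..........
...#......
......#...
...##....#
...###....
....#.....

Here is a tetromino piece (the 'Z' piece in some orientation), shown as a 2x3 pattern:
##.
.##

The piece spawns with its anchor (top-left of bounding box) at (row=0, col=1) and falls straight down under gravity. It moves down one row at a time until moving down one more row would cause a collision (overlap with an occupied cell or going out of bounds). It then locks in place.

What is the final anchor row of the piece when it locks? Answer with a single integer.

Spawn at (row=0, col=1). Try each row:
  row 0: fits
  row 1: fits
  row 2: fits
  row 3: fits
  row 4: fits
  row 5: blocked -> lock at row 4

Answer: 4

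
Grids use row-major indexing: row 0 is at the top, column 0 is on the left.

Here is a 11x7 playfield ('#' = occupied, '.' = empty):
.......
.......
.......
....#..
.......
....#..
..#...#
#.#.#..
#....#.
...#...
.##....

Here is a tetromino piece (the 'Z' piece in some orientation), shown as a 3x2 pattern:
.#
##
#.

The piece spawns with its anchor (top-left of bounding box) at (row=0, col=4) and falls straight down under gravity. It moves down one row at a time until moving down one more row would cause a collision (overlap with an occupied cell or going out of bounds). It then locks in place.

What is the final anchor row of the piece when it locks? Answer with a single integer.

Answer: 0

Derivation:
Spawn at (row=0, col=4). Try each row:
  row 0: fits
  row 1: blocked -> lock at row 0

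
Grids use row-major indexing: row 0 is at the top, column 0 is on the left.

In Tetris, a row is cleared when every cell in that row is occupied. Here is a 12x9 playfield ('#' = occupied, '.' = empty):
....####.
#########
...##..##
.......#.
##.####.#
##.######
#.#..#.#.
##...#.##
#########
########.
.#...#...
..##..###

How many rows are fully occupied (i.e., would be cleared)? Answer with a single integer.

Check each row:
  row 0: 5 empty cells -> not full
  row 1: 0 empty cells -> FULL (clear)
  row 2: 5 empty cells -> not full
  row 3: 8 empty cells -> not full
  row 4: 2 empty cells -> not full
  row 5: 1 empty cell -> not full
  row 6: 5 empty cells -> not full
  row 7: 4 empty cells -> not full
  row 8: 0 empty cells -> FULL (clear)
  row 9: 1 empty cell -> not full
  row 10: 7 empty cells -> not full
  row 11: 4 empty cells -> not full
Total rows cleared: 2

Answer: 2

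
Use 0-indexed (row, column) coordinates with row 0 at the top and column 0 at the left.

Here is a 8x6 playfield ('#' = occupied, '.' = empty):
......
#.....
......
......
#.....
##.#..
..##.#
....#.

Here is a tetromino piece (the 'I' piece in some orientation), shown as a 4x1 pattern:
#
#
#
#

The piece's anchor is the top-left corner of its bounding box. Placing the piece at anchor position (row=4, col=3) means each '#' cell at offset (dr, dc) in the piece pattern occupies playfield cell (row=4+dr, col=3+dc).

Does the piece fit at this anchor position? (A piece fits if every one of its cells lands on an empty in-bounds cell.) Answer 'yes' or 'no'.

Check each piece cell at anchor (4, 3):
  offset (0,0) -> (4,3): empty -> OK
  offset (1,0) -> (5,3): occupied ('#') -> FAIL
  offset (2,0) -> (6,3): occupied ('#') -> FAIL
  offset (3,0) -> (7,3): empty -> OK
All cells valid: no

Answer: no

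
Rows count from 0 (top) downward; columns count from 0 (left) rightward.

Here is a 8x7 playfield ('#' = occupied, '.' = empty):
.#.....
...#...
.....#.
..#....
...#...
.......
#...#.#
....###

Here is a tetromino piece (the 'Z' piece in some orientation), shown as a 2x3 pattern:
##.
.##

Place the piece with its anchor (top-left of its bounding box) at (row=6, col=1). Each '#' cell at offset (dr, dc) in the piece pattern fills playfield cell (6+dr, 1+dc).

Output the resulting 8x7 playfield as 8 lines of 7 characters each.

Answer: .#.....
...#...
.....#.
..#....
...#...
.......
###.#.#
..#####

Derivation:
Fill (6+0,1+0) = (6,1)
Fill (6+0,1+1) = (6,2)
Fill (6+1,1+1) = (7,2)
Fill (6+1,1+2) = (7,3)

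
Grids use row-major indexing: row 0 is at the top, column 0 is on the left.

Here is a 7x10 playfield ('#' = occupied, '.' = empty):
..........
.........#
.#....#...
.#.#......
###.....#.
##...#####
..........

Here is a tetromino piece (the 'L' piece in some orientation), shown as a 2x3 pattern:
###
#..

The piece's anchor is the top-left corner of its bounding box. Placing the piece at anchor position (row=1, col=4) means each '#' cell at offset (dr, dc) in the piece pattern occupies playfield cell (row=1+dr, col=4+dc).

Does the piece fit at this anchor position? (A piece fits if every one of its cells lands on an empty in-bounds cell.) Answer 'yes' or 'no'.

Answer: yes

Derivation:
Check each piece cell at anchor (1, 4):
  offset (0,0) -> (1,4): empty -> OK
  offset (0,1) -> (1,5): empty -> OK
  offset (0,2) -> (1,6): empty -> OK
  offset (1,0) -> (2,4): empty -> OK
All cells valid: yes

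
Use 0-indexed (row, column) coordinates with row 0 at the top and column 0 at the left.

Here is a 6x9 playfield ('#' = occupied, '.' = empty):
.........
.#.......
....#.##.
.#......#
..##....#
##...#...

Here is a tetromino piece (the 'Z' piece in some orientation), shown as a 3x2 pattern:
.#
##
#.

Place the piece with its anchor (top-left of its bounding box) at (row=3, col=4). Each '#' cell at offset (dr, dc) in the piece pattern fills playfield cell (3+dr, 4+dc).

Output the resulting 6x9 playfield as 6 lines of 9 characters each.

Answer: .........
.#.......
....#.##.
.#...#..#
..####..#
##..##...

Derivation:
Fill (3+0,4+1) = (3,5)
Fill (3+1,4+0) = (4,4)
Fill (3+1,4+1) = (4,5)
Fill (3+2,4+0) = (5,4)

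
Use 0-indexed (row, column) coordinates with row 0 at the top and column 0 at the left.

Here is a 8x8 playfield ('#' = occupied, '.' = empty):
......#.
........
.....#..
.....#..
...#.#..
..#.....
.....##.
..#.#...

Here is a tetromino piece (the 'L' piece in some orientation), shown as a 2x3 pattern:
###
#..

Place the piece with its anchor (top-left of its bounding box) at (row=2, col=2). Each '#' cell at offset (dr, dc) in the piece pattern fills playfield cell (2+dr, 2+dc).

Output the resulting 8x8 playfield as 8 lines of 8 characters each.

Fill (2+0,2+0) = (2,2)
Fill (2+0,2+1) = (2,3)
Fill (2+0,2+2) = (2,4)
Fill (2+1,2+0) = (3,2)

Answer: ......#.
........
..####..
..#..#..
...#.#..
..#.....
.....##.
..#.#...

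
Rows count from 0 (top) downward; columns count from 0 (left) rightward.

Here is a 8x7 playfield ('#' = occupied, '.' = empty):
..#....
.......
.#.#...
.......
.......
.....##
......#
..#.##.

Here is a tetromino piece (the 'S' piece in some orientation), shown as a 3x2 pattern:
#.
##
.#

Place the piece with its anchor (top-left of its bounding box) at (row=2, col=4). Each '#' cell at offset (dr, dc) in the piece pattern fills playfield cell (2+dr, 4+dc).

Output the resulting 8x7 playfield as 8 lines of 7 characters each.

Fill (2+0,4+0) = (2,4)
Fill (2+1,4+0) = (3,4)
Fill (2+1,4+1) = (3,5)
Fill (2+2,4+1) = (4,5)

Answer: ..#....
.......
.#.##..
....##.
.....#.
.....##
......#
..#.##.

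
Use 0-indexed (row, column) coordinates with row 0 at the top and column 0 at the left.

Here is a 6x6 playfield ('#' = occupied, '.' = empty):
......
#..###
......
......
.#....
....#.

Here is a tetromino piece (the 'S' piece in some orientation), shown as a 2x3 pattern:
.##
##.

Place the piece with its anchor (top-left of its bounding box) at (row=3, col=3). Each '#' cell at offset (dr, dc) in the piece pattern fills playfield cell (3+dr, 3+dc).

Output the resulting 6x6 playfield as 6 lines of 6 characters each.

Fill (3+0,3+1) = (3,4)
Fill (3+0,3+2) = (3,5)
Fill (3+1,3+0) = (4,3)
Fill (3+1,3+1) = (4,4)

Answer: ......
#..###
......
....##
.#.##.
....#.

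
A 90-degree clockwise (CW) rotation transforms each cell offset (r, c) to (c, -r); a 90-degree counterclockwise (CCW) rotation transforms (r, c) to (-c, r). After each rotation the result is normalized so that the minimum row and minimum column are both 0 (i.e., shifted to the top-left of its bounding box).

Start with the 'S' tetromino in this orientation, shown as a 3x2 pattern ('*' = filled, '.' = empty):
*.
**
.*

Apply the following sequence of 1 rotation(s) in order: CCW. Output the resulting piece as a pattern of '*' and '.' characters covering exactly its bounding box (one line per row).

Start:
*.
**
.*
After rotation 1 (CCW):
.**
**.

Answer: .**
**.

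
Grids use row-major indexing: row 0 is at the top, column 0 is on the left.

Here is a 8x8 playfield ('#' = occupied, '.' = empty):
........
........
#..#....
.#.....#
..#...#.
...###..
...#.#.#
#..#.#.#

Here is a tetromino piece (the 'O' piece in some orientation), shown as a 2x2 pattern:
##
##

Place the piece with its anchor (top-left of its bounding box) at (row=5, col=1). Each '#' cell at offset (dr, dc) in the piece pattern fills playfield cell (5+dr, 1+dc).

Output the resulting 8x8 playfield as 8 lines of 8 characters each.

Fill (5+0,1+0) = (5,1)
Fill (5+0,1+1) = (5,2)
Fill (5+1,1+0) = (6,1)
Fill (5+1,1+1) = (6,2)

Answer: ........
........
#..#....
.#.....#
..#...#.
.#####..
.###.#.#
#..#.#.#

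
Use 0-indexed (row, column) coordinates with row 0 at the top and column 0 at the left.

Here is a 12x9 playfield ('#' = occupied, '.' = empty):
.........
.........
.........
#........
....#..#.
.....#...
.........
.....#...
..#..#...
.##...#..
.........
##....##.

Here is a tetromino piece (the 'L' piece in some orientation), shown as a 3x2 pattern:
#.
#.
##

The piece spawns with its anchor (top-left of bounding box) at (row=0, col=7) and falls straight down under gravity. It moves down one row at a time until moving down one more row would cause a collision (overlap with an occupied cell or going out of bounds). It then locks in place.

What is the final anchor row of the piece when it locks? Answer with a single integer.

Answer: 1

Derivation:
Spawn at (row=0, col=7). Try each row:
  row 0: fits
  row 1: fits
  row 2: blocked -> lock at row 1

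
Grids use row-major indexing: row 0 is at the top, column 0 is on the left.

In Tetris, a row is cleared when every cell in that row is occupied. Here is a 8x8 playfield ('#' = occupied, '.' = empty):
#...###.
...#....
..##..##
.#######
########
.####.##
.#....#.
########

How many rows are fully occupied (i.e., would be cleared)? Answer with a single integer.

Answer: 2

Derivation:
Check each row:
  row 0: 4 empty cells -> not full
  row 1: 7 empty cells -> not full
  row 2: 4 empty cells -> not full
  row 3: 1 empty cell -> not full
  row 4: 0 empty cells -> FULL (clear)
  row 5: 2 empty cells -> not full
  row 6: 6 empty cells -> not full
  row 7: 0 empty cells -> FULL (clear)
Total rows cleared: 2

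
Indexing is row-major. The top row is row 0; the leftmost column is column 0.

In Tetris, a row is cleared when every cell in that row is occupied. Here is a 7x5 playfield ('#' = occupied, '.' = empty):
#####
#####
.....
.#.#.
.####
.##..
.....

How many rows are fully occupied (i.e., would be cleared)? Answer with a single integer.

Check each row:
  row 0: 0 empty cells -> FULL (clear)
  row 1: 0 empty cells -> FULL (clear)
  row 2: 5 empty cells -> not full
  row 3: 3 empty cells -> not full
  row 4: 1 empty cell -> not full
  row 5: 3 empty cells -> not full
  row 6: 5 empty cells -> not full
Total rows cleared: 2

Answer: 2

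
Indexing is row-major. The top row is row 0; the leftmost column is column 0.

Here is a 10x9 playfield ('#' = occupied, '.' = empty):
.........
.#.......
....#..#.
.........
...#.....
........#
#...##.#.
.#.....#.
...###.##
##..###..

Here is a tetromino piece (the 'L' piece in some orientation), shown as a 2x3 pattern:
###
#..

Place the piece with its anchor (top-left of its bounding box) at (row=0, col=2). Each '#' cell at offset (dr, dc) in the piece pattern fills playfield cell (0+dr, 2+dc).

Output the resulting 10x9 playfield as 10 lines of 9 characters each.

Answer: ..###....
.##......
....#..#.
.........
...#.....
........#
#...##.#.
.#.....#.
...###.##
##..###..

Derivation:
Fill (0+0,2+0) = (0,2)
Fill (0+0,2+1) = (0,3)
Fill (0+0,2+2) = (0,4)
Fill (0+1,2+0) = (1,2)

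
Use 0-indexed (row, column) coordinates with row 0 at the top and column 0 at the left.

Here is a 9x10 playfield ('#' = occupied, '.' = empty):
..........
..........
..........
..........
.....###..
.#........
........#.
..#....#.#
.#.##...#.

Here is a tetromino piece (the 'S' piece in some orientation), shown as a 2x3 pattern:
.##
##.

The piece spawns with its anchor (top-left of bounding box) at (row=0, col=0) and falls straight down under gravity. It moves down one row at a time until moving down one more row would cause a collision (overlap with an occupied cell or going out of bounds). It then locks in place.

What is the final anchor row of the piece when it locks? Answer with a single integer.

Answer: 3

Derivation:
Spawn at (row=0, col=0). Try each row:
  row 0: fits
  row 1: fits
  row 2: fits
  row 3: fits
  row 4: blocked -> lock at row 3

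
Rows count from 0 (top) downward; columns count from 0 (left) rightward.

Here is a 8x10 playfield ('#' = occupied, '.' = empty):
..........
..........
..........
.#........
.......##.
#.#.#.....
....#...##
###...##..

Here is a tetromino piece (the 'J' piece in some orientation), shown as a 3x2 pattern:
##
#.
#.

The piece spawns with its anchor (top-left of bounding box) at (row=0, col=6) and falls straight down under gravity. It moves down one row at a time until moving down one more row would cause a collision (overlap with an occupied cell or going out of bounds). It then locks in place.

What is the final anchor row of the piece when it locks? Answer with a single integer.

Answer: 3

Derivation:
Spawn at (row=0, col=6). Try each row:
  row 0: fits
  row 1: fits
  row 2: fits
  row 3: fits
  row 4: blocked -> lock at row 3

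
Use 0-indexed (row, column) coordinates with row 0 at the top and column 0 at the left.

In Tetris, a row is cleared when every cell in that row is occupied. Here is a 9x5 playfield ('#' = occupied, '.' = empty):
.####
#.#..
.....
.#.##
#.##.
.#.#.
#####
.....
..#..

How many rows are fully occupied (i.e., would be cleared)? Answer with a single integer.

Check each row:
  row 0: 1 empty cell -> not full
  row 1: 3 empty cells -> not full
  row 2: 5 empty cells -> not full
  row 3: 2 empty cells -> not full
  row 4: 2 empty cells -> not full
  row 5: 3 empty cells -> not full
  row 6: 0 empty cells -> FULL (clear)
  row 7: 5 empty cells -> not full
  row 8: 4 empty cells -> not full
Total rows cleared: 1

Answer: 1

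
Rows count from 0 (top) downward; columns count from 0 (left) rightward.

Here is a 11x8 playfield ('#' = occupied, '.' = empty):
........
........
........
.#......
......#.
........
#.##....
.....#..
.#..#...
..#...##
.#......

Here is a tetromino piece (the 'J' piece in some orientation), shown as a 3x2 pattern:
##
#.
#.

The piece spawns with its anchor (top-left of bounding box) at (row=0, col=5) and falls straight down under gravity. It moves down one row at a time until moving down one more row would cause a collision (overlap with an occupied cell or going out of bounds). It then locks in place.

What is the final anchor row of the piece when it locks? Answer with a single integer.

Answer: 3

Derivation:
Spawn at (row=0, col=5). Try each row:
  row 0: fits
  row 1: fits
  row 2: fits
  row 3: fits
  row 4: blocked -> lock at row 3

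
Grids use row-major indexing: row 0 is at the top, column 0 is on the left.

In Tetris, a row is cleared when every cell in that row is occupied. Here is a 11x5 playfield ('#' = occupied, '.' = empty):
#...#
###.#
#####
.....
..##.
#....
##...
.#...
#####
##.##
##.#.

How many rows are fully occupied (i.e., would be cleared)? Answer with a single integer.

Check each row:
  row 0: 3 empty cells -> not full
  row 1: 1 empty cell -> not full
  row 2: 0 empty cells -> FULL (clear)
  row 3: 5 empty cells -> not full
  row 4: 3 empty cells -> not full
  row 5: 4 empty cells -> not full
  row 6: 3 empty cells -> not full
  row 7: 4 empty cells -> not full
  row 8: 0 empty cells -> FULL (clear)
  row 9: 1 empty cell -> not full
  row 10: 2 empty cells -> not full
Total rows cleared: 2

Answer: 2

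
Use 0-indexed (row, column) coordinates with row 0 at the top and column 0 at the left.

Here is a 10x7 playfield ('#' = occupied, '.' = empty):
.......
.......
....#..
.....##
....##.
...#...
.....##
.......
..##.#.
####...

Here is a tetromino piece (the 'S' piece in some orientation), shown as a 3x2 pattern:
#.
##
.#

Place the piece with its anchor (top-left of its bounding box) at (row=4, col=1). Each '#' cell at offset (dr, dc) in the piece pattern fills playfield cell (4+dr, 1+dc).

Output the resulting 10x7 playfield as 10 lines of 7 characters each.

Answer: .......
.......
....#..
.....##
.#..##.
.###...
..#..##
.......
..##.#.
####...

Derivation:
Fill (4+0,1+0) = (4,1)
Fill (4+1,1+0) = (5,1)
Fill (4+1,1+1) = (5,2)
Fill (4+2,1+1) = (6,2)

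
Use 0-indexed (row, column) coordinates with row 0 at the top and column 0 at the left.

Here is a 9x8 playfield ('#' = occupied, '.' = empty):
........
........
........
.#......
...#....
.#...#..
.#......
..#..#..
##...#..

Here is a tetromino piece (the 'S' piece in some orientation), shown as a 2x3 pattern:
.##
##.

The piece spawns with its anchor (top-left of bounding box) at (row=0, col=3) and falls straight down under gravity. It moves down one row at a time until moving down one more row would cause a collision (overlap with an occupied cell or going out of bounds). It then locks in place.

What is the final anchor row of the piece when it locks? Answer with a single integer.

Answer: 2

Derivation:
Spawn at (row=0, col=3). Try each row:
  row 0: fits
  row 1: fits
  row 2: fits
  row 3: blocked -> lock at row 2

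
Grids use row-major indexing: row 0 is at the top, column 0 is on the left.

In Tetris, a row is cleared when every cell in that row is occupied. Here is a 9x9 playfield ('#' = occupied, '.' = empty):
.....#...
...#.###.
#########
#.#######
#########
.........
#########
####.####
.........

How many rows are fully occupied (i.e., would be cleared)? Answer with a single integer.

Check each row:
  row 0: 8 empty cells -> not full
  row 1: 5 empty cells -> not full
  row 2: 0 empty cells -> FULL (clear)
  row 3: 1 empty cell -> not full
  row 4: 0 empty cells -> FULL (clear)
  row 5: 9 empty cells -> not full
  row 6: 0 empty cells -> FULL (clear)
  row 7: 1 empty cell -> not full
  row 8: 9 empty cells -> not full
Total rows cleared: 3

Answer: 3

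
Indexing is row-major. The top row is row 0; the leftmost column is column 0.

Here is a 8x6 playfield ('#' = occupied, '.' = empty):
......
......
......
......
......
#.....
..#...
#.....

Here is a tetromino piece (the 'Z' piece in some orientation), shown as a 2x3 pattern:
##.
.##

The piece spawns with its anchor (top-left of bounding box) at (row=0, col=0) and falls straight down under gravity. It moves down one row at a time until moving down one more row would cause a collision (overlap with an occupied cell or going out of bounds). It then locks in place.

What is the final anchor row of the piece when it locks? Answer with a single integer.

Answer: 4

Derivation:
Spawn at (row=0, col=0). Try each row:
  row 0: fits
  row 1: fits
  row 2: fits
  row 3: fits
  row 4: fits
  row 5: blocked -> lock at row 4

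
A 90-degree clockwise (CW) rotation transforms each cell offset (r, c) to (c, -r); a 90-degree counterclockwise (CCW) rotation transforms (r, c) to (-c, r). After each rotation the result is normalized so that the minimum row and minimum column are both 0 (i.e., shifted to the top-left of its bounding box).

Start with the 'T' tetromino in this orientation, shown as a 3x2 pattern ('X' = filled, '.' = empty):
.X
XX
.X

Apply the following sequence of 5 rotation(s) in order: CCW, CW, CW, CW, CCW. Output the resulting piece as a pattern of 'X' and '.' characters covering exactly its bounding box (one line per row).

Start:
.X
XX
.X
After rotation 1 (CCW):
XXX
.X.
After rotation 2 (CW):
.X
XX
.X
After rotation 3 (CW):
.X.
XXX
After rotation 4 (CW):
X.
XX
X.
After rotation 5 (CCW):
.X.
XXX

Answer: .X.
XXX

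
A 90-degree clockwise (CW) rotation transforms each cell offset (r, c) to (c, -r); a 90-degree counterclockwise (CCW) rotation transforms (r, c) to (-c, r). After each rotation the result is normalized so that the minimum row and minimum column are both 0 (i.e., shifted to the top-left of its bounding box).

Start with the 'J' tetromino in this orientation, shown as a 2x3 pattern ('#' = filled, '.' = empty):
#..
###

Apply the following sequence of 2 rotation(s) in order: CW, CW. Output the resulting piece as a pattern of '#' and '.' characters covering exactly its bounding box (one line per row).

Answer: ###
..#

Derivation:
Start:
#..
###
After rotation 1 (CW):
##
#.
#.
After rotation 2 (CW):
###
..#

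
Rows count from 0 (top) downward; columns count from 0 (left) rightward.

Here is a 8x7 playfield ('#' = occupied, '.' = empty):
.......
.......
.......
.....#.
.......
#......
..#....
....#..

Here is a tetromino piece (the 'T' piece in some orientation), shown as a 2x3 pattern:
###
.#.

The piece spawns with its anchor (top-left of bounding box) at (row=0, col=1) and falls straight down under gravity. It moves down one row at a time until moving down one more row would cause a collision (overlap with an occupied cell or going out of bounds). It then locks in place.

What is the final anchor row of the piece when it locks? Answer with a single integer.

Spawn at (row=0, col=1). Try each row:
  row 0: fits
  row 1: fits
  row 2: fits
  row 3: fits
  row 4: fits
  row 5: blocked -> lock at row 4

Answer: 4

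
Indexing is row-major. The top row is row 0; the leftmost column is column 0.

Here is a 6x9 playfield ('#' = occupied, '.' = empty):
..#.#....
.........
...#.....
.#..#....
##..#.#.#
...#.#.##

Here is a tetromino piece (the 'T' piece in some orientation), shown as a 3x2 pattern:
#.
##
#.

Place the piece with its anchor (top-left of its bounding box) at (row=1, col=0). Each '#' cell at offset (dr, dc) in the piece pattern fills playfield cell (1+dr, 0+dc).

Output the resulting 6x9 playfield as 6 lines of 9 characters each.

Answer: ..#.#....
#........
##.#.....
##..#....
##..#.#.#
...#.#.##

Derivation:
Fill (1+0,0+0) = (1,0)
Fill (1+1,0+0) = (2,0)
Fill (1+1,0+1) = (2,1)
Fill (1+2,0+0) = (3,0)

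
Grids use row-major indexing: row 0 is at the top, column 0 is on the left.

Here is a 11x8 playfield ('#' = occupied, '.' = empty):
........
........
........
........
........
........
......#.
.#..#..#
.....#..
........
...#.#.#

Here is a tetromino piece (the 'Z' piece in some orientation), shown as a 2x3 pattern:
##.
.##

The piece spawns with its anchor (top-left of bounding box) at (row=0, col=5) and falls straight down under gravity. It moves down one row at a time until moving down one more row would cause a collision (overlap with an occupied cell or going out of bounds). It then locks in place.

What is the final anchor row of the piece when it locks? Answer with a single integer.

Spawn at (row=0, col=5). Try each row:
  row 0: fits
  row 1: fits
  row 2: fits
  row 3: fits
  row 4: fits
  row 5: blocked -> lock at row 4

Answer: 4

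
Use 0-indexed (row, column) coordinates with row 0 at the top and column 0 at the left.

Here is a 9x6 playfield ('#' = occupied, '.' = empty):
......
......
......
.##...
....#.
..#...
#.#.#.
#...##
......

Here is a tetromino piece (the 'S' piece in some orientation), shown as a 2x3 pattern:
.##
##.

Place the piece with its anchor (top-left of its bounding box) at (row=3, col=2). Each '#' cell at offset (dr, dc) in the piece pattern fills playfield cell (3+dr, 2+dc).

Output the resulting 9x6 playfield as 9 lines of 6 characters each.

Fill (3+0,2+1) = (3,3)
Fill (3+0,2+2) = (3,4)
Fill (3+1,2+0) = (4,2)
Fill (3+1,2+1) = (4,3)

Answer: ......
......
......
.####.
..###.
..#...
#.#.#.
#...##
......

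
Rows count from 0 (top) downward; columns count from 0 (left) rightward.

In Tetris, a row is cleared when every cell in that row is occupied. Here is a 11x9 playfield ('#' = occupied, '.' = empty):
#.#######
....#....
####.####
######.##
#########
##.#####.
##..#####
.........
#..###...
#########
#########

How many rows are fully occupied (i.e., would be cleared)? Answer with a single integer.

Answer: 3

Derivation:
Check each row:
  row 0: 1 empty cell -> not full
  row 1: 8 empty cells -> not full
  row 2: 1 empty cell -> not full
  row 3: 1 empty cell -> not full
  row 4: 0 empty cells -> FULL (clear)
  row 5: 2 empty cells -> not full
  row 6: 2 empty cells -> not full
  row 7: 9 empty cells -> not full
  row 8: 5 empty cells -> not full
  row 9: 0 empty cells -> FULL (clear)
  row 10: 0 empty cells -> FULL (clear)
Total rows cleared: 3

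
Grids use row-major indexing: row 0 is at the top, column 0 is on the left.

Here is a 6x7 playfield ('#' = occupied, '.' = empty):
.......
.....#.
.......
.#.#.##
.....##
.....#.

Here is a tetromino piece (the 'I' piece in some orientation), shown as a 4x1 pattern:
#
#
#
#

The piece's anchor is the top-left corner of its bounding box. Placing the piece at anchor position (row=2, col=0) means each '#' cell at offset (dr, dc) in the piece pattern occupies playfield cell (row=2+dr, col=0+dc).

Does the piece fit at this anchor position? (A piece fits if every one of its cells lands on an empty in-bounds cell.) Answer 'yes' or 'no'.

Answer: yes

Derivation:
Check each piece cell at anchor (2, 0):
  offset (0,0) -> (2,0): empty -> OK
  offset (1,0) -> (3,0): empty -> OK
  offset (2,0) -> (4,0): empty -> OK
  offset (3,0) -> (5,0): empty -> OK
All cells valid: yes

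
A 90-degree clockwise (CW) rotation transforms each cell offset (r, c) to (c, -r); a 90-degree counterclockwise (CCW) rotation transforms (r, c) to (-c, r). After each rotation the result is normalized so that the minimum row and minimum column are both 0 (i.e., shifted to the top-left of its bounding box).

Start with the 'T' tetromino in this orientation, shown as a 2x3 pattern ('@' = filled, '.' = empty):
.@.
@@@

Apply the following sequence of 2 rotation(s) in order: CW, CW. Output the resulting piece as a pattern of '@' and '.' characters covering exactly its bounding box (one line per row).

Start:
.@.
@@@
After rotation 1 (CW):
@.
@@
@.
After rotation 2 (CW):
@@@
.@.

Answer: @@@
.@.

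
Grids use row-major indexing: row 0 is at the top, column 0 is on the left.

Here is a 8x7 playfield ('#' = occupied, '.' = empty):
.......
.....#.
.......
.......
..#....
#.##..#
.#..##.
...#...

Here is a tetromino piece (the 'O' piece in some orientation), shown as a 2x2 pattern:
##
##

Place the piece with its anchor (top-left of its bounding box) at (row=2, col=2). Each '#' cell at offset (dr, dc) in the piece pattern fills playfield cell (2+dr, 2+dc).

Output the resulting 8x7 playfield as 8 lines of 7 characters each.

Fill (2+0,2+0) = (2,2)
Fill (2+0,2+1) = (2,3)
Fill (2+1,2+0) = (3,2)
Fill (2+1,2+1) = (3,3)

Answer: .......
.....#.
..##...
..##...
..#....
#.##..#
.#..##.
...#...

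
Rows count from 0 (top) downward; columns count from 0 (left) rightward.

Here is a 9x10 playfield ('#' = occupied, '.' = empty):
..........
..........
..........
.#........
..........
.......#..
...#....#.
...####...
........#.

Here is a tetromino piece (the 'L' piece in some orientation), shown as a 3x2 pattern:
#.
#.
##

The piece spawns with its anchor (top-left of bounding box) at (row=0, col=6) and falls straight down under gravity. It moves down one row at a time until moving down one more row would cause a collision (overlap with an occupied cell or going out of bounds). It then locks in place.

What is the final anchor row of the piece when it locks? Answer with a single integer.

Spawn at (row=0, col=6). Try each row:
  row 0: fits
  row 1: fits
  row 2: fits
  row 3: blocked -> lock at row 2

Answer: 2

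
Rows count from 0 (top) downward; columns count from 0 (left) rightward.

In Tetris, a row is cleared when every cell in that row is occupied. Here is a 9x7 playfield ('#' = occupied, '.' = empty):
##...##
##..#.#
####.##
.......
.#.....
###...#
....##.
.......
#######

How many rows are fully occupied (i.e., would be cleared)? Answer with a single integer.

Answer: 1

Derivation:
Check each row:
  row 0: 3 empty cells -> not full
  row 1: 3 empty cells -> not full
  row 2: 1 empty cell -> not full
  row 3: 7 empty cells -> not full
  row 4: 6 empty cells -> not full
  row 5: 3 empty cells -> not full
  row 6: 5 empty cells -> not full
  row 7: 7 empty cells -> not full
  row 8: 0 empty cells -> FULL (clear)
Total rows cleared: 1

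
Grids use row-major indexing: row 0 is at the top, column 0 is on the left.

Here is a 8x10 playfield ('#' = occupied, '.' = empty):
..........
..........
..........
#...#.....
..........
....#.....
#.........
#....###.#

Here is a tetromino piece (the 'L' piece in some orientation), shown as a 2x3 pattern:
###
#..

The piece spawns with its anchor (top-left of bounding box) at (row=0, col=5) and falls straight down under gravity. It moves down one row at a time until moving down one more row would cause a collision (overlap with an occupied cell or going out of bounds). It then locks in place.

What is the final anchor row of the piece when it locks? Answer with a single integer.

Spawn at (row=0, col=5). Try each row:
  row 0: fits
  row 1: fits
  row 2: fits
  row 3: fits
  row 4: fits
  row 5: fits
  row 6: blocked -> lock at row 5

Answer: 5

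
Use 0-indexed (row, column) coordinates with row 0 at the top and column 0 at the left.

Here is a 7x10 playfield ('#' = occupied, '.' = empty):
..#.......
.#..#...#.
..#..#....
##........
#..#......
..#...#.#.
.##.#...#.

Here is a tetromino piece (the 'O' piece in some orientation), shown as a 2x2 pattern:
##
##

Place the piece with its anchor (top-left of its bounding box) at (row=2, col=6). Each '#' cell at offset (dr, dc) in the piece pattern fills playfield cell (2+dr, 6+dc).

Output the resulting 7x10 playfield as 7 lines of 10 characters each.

Fill (2+0,6+0) = (2,6)
Fill (2+0,6+1) = (2,7)
Fill (2+1,6+0) = (3,6)
Fill (2+1,6+1) = (3,7)

Answer: ..#.......
.#..#...#.
..#..###..
##....##..
#..#......
..#...#.#.
.##.#...#.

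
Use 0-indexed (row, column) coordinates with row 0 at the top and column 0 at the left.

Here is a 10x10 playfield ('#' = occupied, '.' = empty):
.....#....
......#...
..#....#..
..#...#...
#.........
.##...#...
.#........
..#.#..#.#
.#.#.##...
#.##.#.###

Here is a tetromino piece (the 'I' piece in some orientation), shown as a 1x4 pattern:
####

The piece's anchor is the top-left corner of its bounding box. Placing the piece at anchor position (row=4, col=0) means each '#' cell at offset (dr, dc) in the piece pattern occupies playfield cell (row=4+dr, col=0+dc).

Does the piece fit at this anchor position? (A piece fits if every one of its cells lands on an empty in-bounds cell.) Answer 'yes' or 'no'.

Check each piece cell at anchor (4, 0):
  offset (0,0) -> (4,0): occupied ('#') -> FAIL
  offset (0,1) -> (4,1): empty -> OK
  offset (0,2) -> (4,2): empty -> OK
  offset (0,3) -> (4,3): empty -> OK
All cells valid: no

Answer: no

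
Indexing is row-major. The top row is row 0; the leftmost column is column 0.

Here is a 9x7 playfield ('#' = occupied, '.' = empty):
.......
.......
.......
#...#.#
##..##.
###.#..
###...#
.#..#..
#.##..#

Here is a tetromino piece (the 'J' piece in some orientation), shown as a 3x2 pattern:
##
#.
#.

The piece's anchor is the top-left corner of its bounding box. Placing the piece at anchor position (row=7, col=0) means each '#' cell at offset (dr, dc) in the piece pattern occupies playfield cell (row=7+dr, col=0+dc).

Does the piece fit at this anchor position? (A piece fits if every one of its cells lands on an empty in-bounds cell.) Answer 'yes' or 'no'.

Check each piece cell at anchor (7, 0):
  offset (0,0) -> (7,0): empty -> OK
  offset (0,1) -> (7,1): occupied ('#') -> FAIL
  offset (1,0) -> (8,0): occupied ('#') -> FAIL
  offset (2,0) -> (9,0): out of bounds -> FAIL
All cells valid: no

Answer: no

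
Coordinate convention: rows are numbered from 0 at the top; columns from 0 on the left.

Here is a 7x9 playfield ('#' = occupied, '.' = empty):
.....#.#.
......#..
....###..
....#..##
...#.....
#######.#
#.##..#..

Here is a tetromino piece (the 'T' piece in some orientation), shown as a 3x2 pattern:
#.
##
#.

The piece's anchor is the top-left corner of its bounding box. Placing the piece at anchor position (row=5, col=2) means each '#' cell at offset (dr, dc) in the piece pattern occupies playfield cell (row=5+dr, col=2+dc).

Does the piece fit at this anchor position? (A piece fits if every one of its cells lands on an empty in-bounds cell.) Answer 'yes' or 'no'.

Check each piece cell at anchor (5, 2):
  offset (0,0) -> (5,2): occupied ('#') -> FAIL
  offset (1,0) -> (6,2): occupied ('#') -> FAIL
  offset (1,1) -> (6,3): occupied ('#') -> FAIL
  offset (2,0) -> (7,2): out of bounds -> FAIL
All cells valid: no

Answer: no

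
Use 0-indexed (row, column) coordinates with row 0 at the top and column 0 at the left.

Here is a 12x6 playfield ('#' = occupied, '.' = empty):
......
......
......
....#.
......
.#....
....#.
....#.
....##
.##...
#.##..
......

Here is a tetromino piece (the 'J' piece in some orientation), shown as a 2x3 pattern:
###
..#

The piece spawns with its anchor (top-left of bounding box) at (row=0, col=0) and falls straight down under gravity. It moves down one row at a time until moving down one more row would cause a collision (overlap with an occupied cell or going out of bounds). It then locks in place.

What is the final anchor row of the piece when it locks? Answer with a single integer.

Spawn at (row=0, col=0). Try each row:
  row 0: fits
  row 1: fits
  row 2: fits
  row 3: fits
  row 4: fits
  row 5: blocked -> lock at row 4

Answer: 4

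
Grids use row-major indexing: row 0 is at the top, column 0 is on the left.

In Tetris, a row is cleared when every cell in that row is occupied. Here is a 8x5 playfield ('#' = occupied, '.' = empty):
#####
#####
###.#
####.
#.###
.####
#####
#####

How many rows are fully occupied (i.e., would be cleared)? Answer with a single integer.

Answer: 4

Derivation:
Check each row:
  row 0: 0 empty cells -> FULL (clear)
  row 1: 0 empty cells -> FULL (clear)
  row 2: 1 empty cell -> not full
  row 3: 1 empty cell -> not full
  row 4: 1 empty cell -> not full
  row 5: 1 empty cell -> not full
  row 6: 0 empty cells -> FULL (clear)
  row 7: 0 empty cells -> FULL (clear)
Total rows cleared: 4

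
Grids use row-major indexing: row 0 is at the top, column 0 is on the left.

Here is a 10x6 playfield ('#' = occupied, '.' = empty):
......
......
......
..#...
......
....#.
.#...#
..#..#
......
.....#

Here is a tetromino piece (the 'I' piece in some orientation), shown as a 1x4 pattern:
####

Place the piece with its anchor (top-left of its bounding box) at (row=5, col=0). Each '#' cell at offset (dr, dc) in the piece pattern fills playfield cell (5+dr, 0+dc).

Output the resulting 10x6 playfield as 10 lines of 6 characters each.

Answer: ......
......
......
..#...
......
#####.
.#...#
..#..#
......
.....#

Derivation:
Fill (5+0,0+0) = (5,0)
Fill (5+0,0+1) = (5,1)
Fill (5+0,0+2) = (5,2)
Fill (5+0,0+3) = (5,3)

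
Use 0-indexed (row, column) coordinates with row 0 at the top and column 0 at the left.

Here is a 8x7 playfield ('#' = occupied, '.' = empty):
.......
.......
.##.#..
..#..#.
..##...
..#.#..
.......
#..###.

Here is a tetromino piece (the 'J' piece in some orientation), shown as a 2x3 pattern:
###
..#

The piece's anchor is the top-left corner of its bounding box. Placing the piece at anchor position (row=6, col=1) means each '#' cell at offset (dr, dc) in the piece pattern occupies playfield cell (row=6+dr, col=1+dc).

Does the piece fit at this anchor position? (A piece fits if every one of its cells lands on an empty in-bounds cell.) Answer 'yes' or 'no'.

Check each piece cell at anchor (6, 1):
  offset (0,0) -> (6,1): empty -> OK
  offset (0,1) -> (6,2): empty -> OK
  offset (0,2) -> (6,3): empty -> OK
  offset (1,2) -> (7,3): occupied ('#') -> FAIL
All cells valid: no

Answer: no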